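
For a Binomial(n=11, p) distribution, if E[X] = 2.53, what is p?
p = 0.23

For a Binomial(n, p) distribution:
E[X] = n × p

Given n = 11 and E[X] = 2.53:
2.53 = 11 × p
p = 2.53 / 11 = 0.23

Verification: Binomial(11, 0.23) has E[X] = 2.53 ✓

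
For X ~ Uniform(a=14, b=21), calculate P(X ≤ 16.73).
0.390000

We have X ~ Uniform(a=14, b=21).

The CDF gives us P(X ≤ k).

Using the CDF:
P(X ≤ 16.73) = 0.390000

This means there's approximately a 39.0% chance that X is at most 16.73.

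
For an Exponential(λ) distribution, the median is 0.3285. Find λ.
λ = 2.1100

For X ~ Exponential(λ), the CDF is F(x) = 1 - e^(-λx).
The median m satisfies F(m) = 0.5:
1 - e^(-λm) = 0.5
e^(-λm) = 0.5
λm = ln(2)
m = ln(2) / λ

Given m = 0.3285:
λ = ln(2) / 0.3285 = 0.693147 / 0.3285 = 2.1100

Verification: ln(2) / 2.1100 = 0.3285 ✓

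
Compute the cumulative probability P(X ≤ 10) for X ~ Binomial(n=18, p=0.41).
0.931376

We have X ~ Binomial(n=18, p=0.41).

The CDF gives us P(X ≤ k).

Using the CDF:
P(X ≤ 10) = 0.931376

This means there's approximately a 93.1% chance that X is at most 10.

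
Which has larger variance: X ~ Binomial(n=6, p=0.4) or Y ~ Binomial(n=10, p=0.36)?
Y has larger variance (2.3040 > 1.4400)

Compute the variance for each distribution:

X ~ Binomial(n=6, p=0.4):
Var(X) = 1.4400

Y ~ Binomial(n=10, p=0.36):
Var(Y) = 2.3040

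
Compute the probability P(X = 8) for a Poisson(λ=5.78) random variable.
0.095429

We have X ~ Poisson(λ=5.78).

For a Poisson distribution, the PMF gives us the probability of each outcome.

Using the PMF formula:
P(X = 8) = 0.095429

Rounded to 4 decimal places: 0.0954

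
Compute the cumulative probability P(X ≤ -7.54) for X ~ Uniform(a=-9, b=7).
0.091250

We have X ~ Uniform(a=-9, b=7).

The CDF gives us P(X ≤ k).

Using the CDF:
P(X ≤ -7.54) = 0.091250

This means there's approximately a 9.1% chance that X is at most -7.54.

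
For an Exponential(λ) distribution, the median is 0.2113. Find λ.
λ = 3.2804

For X ~ Exponential(λ), the CDF is F(x) = 1 - e^(-λx).
The median m satisfies F(m) = 0.5:
1 - e^(-λm) = 0.5
e^(-λm) = 0.5
λm = ln(2)
m = ln(2) / λ

Given m = 0.2113:
λ = ln(2) / 0.2113 = 0.693147 / 0.2113 = 3.2804

Verification: ln(2) / 3.2804 = 0.2113 ✓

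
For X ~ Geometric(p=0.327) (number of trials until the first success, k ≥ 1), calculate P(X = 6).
0.045146

We have X ~ Geometric(p=0.327) (number of trials until the first success, k ≥ 1).

For a Geometric distribution, the PMF gives us the probability of each outcome.

Using the PMF formula:
P(X = 6) = 0.045146

Rounded to 4 decimal places: 0.0451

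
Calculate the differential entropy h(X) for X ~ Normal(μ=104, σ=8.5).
3.5590 nats

We have X ~ Normal(μ=104, σ=8.5).

The differential entropy measures the uncertainty or information content of the distribution.

For a Normal distribution with μ=104, σ=8.5:
h(X) = 3.5590 nats

(In bits, this would be 5.1346 bits.)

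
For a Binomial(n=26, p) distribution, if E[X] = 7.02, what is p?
p = 0.27

For a Binomial(n, p) distribution:
E[X] = n × p

Given n = 26 and E[X] = 7.02:
7.02 = 26 × p
p = 7.02 / 26 = 0.27

Verification: Binomial(26, 0.27) has E[X] = 7.02 ✓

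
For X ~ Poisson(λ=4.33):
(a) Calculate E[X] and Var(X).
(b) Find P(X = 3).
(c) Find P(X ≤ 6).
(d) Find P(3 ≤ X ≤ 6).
(a) E[X] = 4.3300, Var(X) = 4.3300
(b) P(X = 3) = 0.178163
(c) P(X ≤ 6) = 0.852195
(d) P(3 ≤ X ≤ 6) = 0.658574

We have X ~ Poisson(λ=4.33).

(a) Moments:
E[X] = 4.3300
Var(X) = 4.3300
σ = √Var(X) = 2.0809

(b) Point probability using PMF:
P(X = 3) = 0.178163

(c) Cumulative probability using CDF:
P(X ≤ 6) = F(6) = 0.852195

(d) Range probability:
P(3 ≤ X ≤ 6) = P(X ≤ 6) - P(X ≤ 2)
                   = F(6) - F(2)
                   = 0.852195 - 0.193622
                   = 0.658574

This means approximately 65.9% of outcomes fall in the interval [3, 6].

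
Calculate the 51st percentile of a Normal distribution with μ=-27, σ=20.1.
-26.4961

We have X ~ Normal(μ=-27, σ=20.1).

We want to find x such that P(X ≤ x) = 0.51.

This is the 51st percentile, which means 51% of values fall below this point.

Using the inverse CDF (quantile function):
x = F⁻¹(0.51) = -26.4961

Verification: P(X ≤ -26.4961) = 0.51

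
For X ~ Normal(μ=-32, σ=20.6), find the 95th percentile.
1.8840

We have X ~ Normal(μ=-32, σ=20.6).

We want to find x such that P(X ≤ x) = 0.95.

This is the 95th percentile, which means 95% of values fall below this point.

Using the inverse CDF (quantile function):
x = F⁻¹(0.95) = 1.8840

Verification: P(X ≤ 1.8840) = 0.95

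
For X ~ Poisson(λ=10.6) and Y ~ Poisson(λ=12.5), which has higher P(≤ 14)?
X has higher probability (P(X ≤ 14) = 0.8815 > P(Y ≤ 14) = 0.7250)

Compute P(≤ 14) for each distribution:

X ~ Poisson(λ=10.6):
P(X ≤ 14) = 0.8815

Y ~ Poisson(λ=12.5):
P(Y ≤ 14) = 0.7250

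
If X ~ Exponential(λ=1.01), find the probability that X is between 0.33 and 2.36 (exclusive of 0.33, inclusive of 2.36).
0.624337

We have X ~ Exponential(λ=1.01).

To find P(0.33 < X ≤ 2.36), we use:
P(0.33 < X ≤ 2.36) = P(X ≤ 2.36) - P(X ≤ 0.33)
                 = F(2.36) - F(0.33)
                 = 0.907782 - 0.283445
                 = 0.624337

So there's approximately a 62.4% chance that X falls in this range.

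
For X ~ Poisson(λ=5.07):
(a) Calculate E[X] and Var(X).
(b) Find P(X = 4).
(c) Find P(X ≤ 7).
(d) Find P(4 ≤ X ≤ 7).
(a) E[X] = 5.0700, Var(X) = 5.0700
(b) P(X = 4) = 0.172961
(c) P(X ≤ 7) = 0.859216
(d) P(4 ≤ X ≤ 7) = 0.603879

We have X ~ Poisson(λ=5.07).

(a) Moments:
E[X] = 5.0700
Var(X) = 5.0700
σ = √Var(X) = 2.2517

(b) Point probability using PMF:
P(X = 4) = 0.172961

(c) Cumulative probability using CDF:
P(X ≤ 7) = F(7) = 0.859216

(d) Range probability:
P(4 ≤ X ≤ 7) = P(X ≤ 7) - P(X ≤ 3)
                   = F(7) - F(3)
                   = 0.859216 - 0.255337
                   = 0.603879

This means approximately 60.4% of outcomes fall in the interval [4, 7].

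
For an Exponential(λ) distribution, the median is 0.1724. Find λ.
λ = 4.0206

For X ~ Exponential(λ), the CDF is F(x) = 1 - e^(-λx).
The median m satisfies F(m) = 0.5:
1 - e^(-λm) = 0.5
e^(-λm) = 0.5
λm = ln(2)
m = ln(2) / λ

Given m = 0.1724:
λ = ln(2) / 0.1724 = 0.693147 / 0.1724 = 4.0206

Verification: ln(2) / 4.0206 = 0.1724 ✓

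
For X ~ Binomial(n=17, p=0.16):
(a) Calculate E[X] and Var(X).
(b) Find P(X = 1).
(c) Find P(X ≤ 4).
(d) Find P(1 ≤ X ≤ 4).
(a) E[X] = 2.7200, Var(X) = 2.2848
(b) P(X = 1) = 0.167123
(c) P(X ≤ 4) = 0.877629
(d) P(1 ≤ X ≤ 4) = 0.826017

We have X ~ Binomial(n=17, p=0.16).

(a) Moments:
E[X] = 2.7200
Var(X) = 2.2848
σ = √Var(X) = 1.5116

(b) Point probability using PMF:
P(X = 1) = 0.167123

(c) Cumulative probability using CDF:
P(X ≤ 4) = F(4) = 0.877629

(d) Range probability:
P(1 ≤ X ≤ 4) = P(X ≤ 4) - P(X ≤ 0)
                   = F(4) - F(0)
                   = 0.877629 - 0.051612
                   = 0.826017

This means approximately 82.6% of outcomes fall in the interval [1, 4].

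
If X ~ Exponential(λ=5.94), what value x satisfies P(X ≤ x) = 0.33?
0.0674

We have X ~ Exponential(λ=5.94).

We want to find x such that P(X ≤ x) = 0.33.

This is the 33rd percentile, which means 33% of values fall below this point.

Using the inverse CDF (quantile function):
x = F⁻¹(0.33) = 0.0674

Verification: P(X ≤ 0.0674) = 0.33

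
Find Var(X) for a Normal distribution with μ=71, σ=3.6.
12.9600

We have X ~ Normal(μ=71, σ=3.6).

For a Normal distribution with μ=71, σ=3.6:
Var(X) = 12.9600

The variance measures the spread of the distribution around the mean.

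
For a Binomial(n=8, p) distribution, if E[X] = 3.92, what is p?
p = 0.49

For a Binomial(n, p) distribution:
E[X] = n × p

Given n = 8 and E[X] = 3.92:
3.92 = 8 × p
p = 3.92 / 8 = 0.49

Verification: Binomial(8, 0.49) has E[X] = 3.92 ✓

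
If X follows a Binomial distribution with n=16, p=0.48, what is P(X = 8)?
0.193881

We have X ~ Binomial(n=16, p=0.48).

For a Binomial distribution, the PMF gives us the probability of each outcome.

Using the PMF formula:
P(X = 8) = 0.193881

Rounded to 4 decimal places: 0.1939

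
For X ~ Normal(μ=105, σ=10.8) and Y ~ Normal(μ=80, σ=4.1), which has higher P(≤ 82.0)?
Y has higher probability (P(Y ≤ 82.0) = 0.6872 > P(X ≤ 82.0) = 0.0166)

Compute P(≤ 82.0) for each distribution:

X ~ Normal(μ=105, σ=10.8):
P(X ≤ 82.0) = 0.0166

Y ~ Normal(μ=80, σ=4.1):
P(Y ≤ 82.0) = 0.6872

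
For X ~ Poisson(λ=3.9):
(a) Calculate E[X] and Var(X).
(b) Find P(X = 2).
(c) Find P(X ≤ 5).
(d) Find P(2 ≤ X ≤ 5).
(a) E[X] = 3.9000, Var(X) = 3.9000
(b) P(X = 2) = 0.153940
(c) P(X ≤ 5) = 0.800558
(d) P(2 ≤ X ≤ 5) = 0.701373

We have X ~ Poisson(λ=3.9).

(a) Moments:
E[X] = 3.9000
Var(X) = 3.9000
σ = √Var(X) = 1.9748

(b) Point probability using PMF:
P(X = 2) = 0.153940

(c) Cumulative probability using CDF:
P(X ≤ 5) = F(5) = 0.800558

(d) Range probability:
P(2 ≤ X ≤ 5) = P(X ≤ 5) - P(X ≤ 1)
                   = F(5) - F(1)
                   = 0.800558 - 0.099185
                   = 0.701373

This means approximately 70.1% of outcomes fall in the interval [2, 5].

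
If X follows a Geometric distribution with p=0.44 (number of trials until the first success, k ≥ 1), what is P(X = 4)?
0.077271

We have X ~ Geometric(p=0.44) (number of trials until the first success, k ≥ 1).

For a Geometric distribution, the PMF gives us the probability of each outcome.

Using the PMF formula:
P(X = 4) = 0.077271

Rounded to 4 decimal places: 0.0773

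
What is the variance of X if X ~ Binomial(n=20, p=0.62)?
4.7120

We have X ~ Binomial(n=20, p=0.62).

For a Binomial distribution with n=20, p=0.62:
Var(X) = 4.7120

The variance measures the spread of the distribution around the mean.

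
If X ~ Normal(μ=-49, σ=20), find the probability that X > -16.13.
0.050140

We have X ~ Normal(μ=-49, σ=20).

P(X > -16.13) = 1 - P(X ≤ -16.13)
                = 1 - F(-16.13)
                = 1 - 0.949860
                = 0.050140

So there's approximately a 5.0% chance that X exceeds -16.13.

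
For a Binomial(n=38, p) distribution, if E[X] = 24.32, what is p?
p = 0.64

For a Binomial(n, p) distribution:
E[X] = n × p

Given n = 38 and E[X] = 24.32:
24.32 = 38 × p
p = 24.32 / 38 = 0.64

Verification: Binomial(38, 0.64) has E[X] = 24.32 ✓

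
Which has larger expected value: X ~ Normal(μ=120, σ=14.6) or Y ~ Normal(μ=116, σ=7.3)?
X has larger mean (120.0000 > 116.0000)

Compute the expected value for each distribution:

X ~ Normal(μ=120, σ=14.6):
E[X] = 120.0000

Y ~ Normal(μ=116, σ=7.3):
E[Y] = 116.0000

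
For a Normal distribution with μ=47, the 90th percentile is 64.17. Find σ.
σ = 13.3978

For X ~ Normal(μ, σ), the p-th percentile satisfies x = μ + z_p × σ,
where z_p = Φ⁻¹(p) is the standard normal quantile.

Step 1: z_{0.9} = Φ⁻¹(0.9) = 1.2816

Step 2: Solve for σ:
64.17 = 47 + 1.2816 × σ
σ = (64.17 - 47) / 1.2816
σ = 17.17 / 1.2816
σ = 13.3978

Verification: μ + z × σ = 47 + 1.2816 × 13.3978 = 64.17 ✓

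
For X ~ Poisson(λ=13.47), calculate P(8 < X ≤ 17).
0.782643

We have X ~ Poisson(λ=13.47).

To find P(8 < X ≤ 17), we use:
P(8 < X ≤ 17) = P(X ≤ 17) - P(X ≤ 8)
                 = F(17) - F(8)
                 = 0.862771 - 0.080128
                 = 0.782643

So there's approximately a 78.3% chance that X falls in this range.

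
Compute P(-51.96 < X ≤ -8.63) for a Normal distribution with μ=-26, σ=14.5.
0.847829

We have X ~ Normal(μ=-26, σ=14.5).

To find P(-51.96 < X ≤ -8.63), we use:
P(-51.96 < X ≤ -8.63) = P(X ≤ -8.63) - P(X ≤ -51.96)
                 = F(-8.63) - F(-51.96)
                 = 0.884528 - 0.036699
                 = 0.847829

So there's approximately a 84.8% chance that X falls in this range.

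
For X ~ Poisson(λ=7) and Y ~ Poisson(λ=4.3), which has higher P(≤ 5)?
Y has higher probability (P(Y ≤ 5) = 0.7367 > P(X ≤ 5) = 0.3007)

Compute P(≤ 5) for each distribution:

X ~ Poisson(λ=7):
P(X ≤ 5) = 0.3007

Y ~ Poisson(λ=4.3):
P(Y ≤ 5) = 0.7367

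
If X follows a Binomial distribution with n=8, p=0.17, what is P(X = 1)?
0.369050

We have X ~ Binomial(n=8, p=0.17).

For a Binomial distribution, the PMF gives us the probability of each outcome.

Using the PMF formula:
P(X = 1) = 0.369050

Rounded to 4 decimal places: 0.3691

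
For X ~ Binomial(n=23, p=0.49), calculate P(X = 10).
0.144153

We have X ~ Binomial(n=23, p=0.49).

For a Binomial distribution, the PMF gives us the probability of each outcome.

Using the PMF formula:
P(X = 10) = 0.144153

Rounded to 4 decimal places: 0.1442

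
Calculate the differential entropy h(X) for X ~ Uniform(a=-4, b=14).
2.8904 nats

We have X ~ Uniform(a=-4, b=14).

The differential entropy measures the uncertainty or information content of the distribution.

For a Uniform distribution with a=-4, b=14:
h(X) = 2.8904 nats

(In bits, this would be 4.1699 bits.)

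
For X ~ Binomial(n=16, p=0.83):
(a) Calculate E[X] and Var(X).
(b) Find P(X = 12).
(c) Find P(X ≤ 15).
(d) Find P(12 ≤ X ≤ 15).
(a) E[X] = 13.2800, Var(X) = 2.2576
(b) P(X = 12) = 0.162482
(c) P(X ≤ 15) = 0.949272
(d) P(12 ≤ X ≤ 15) = 0.828185

We have X ~ Binomial(n=16, p=0.83).

(a) Moments:
E[X] = 13.2800
Var(X) = 2.2576
σ = √Var(X) = 1.5025

(b) Point probability using PMF:
P(X = 12) = 0.162482

(c) Cumulative probability using CDF:
P(X ≤ 15) = F(15) = 0.949272

(d) Range probability:
P(12 ≤ X ≤ 15) = P(X ≤ 15) - P(X ≤ 11)
                   = F(15) - F(11)
                   = 0.949272 - 0.121087
                   = 0.828185

This means approximately 82.8% of outcomes fall in the interval [12, 15].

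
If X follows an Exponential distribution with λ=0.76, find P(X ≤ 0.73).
0.425813

We have X ~ Exponential(λ=0.76).

The CDF gives us P(X ≤ k).

Using the CDF:
P(X ≤ 0.73) = 0.425813

This means there's approximately a 42.6% chance that X is at most 0.73.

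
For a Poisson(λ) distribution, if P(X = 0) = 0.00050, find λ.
λ = 7.6009

For a Poisson(λ) distribution, the PMF at 0 is:
P(X = 0) = λ^0 e^(-λ) / 0! = e^(-λ)

Given P(X = 0) = 0.00050:
e^(-λ) = 0.00050
-λ = ln(0.00050)
λ = -ln(0.00050) = 7.6009

Verification: e^(-7.6009) = 0.00050 ✓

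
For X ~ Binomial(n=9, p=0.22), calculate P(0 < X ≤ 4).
0.863989

We have X ~ Binomial(n=9, p=0.22).

To find P(0 < X ≤ 4), we use:
P(0 < X ≤ 4) = P(X ≤ 4) - P(X ≤ 0)
                 = F(4) - F(0)
                 = 0.970858 - 0.106869
                 = 0.863989

So there's approximately a 86.4% chance that X falls in this range.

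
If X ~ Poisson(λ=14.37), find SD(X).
3.7908

We have X ~ Poisson(λ=14.37).

For a Poisson distribution with λ=14.37:
σ = √Var(X) = 3.7908

The standard deviation is the square root of the variance.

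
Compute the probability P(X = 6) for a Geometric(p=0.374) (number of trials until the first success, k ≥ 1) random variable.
0.035954

We have X ~ Geometric(p=0.374) (number of trials until the first success, k ≥ 1).

For a Geometric distribution, the PMF gives us the probability of each outcome.

Using the PMF formula:
P(X = 6) = 0.035954

Rounded to 4 decimal places: 0.0360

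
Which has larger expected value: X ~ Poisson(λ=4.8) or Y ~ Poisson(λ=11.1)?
Y has larger mean (11.1000 > 4.8000)

Compute the expected value for each distribution:

X ~ Poisson(λ=4.8):
E[X] = 4.8000

Y ~ Poisson(λ=11.1):
E[Y] = 11.1000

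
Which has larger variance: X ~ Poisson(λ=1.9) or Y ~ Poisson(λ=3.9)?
Y has larger variance (3.9000 > 1.9000)

Compute the variance for each distribution:

X ~ Poisson(λ=1.9):
Var(X) = 1.9000

Y ~ Poisson(λ=3.9):
Var(Y) = 3.9000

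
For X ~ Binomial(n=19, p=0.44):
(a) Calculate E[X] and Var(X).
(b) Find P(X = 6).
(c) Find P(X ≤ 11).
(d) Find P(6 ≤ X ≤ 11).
(a) E[X] = 8.3600, Var(X) = 4.6816
(b) P(X = 6) = 0.104868
(c) P(X ≤ 11) = 0.926167
(d) P(6 ≤ X ≤ 11) = 0.834982

We have X ~ Binomial(n=19, p=0.44).

(a) Moments:
E[X] = 8.3600
Var(X) = 4.6816
σ = √Var(X) = 2.1637

(b) Point probability using PMF:
P(X = 6) = 0.104868

(c) Cumulative probability using CDF:
P(X ≤ 11) = F(11) = 0.926167

(d) Range probability:
P(6 ≤ X ≤ 11) = P(X ≤ 11) - P(X ≤ 5)
                   = F(11) - F(5)
                   = 0.926167 - 0.091185
                   = 0.834982

This means approximately 83.5% of outcomes fall in the interval [6, 11].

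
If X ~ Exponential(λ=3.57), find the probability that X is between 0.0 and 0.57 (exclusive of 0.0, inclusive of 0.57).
0.869306

We have X ~ Exponential(λ=3.57).

To find P(0.0 < X ≤ 0.57), we use:
P(0.0 < X ≤ 0.57) = P(X ≤ 0.57) - P(X ≤ 0.0)
                 = F(0.57) - F(0.0)
                 = 0.869306 - 0.000000
                 = 0.869306

So there's approximately a 86.9% chance that X falls in this range.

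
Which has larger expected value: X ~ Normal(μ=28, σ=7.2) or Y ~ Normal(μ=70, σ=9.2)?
Y has larger mean (70.0000 > 28.0000)

Compute the expected value for each distribution:

X ~ Normal(μ=28, σ=7.2):
E[X] = 28.0000

Y ~ Normal(μ=70, σ=9.2):
E[Y] = 70.0000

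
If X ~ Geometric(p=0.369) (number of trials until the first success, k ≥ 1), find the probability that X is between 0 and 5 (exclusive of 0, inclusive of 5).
0.899966

We have X ~ Geometric(p=0.369) (number of trials until the first success, k ≥ 1).

To find P(0 < X ≤ 5), we use:
P(0 < X ≤ 5) = P(X ≤ 5) - P(X ≤ 0)
                 = F(5) - F(0)
                 = 0.899966 - 0.000000
                 = 0.899966

So there's approximately a 90.0% chance that X falls in this range.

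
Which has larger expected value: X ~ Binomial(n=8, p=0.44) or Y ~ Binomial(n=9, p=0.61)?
Y has larger mean (5.4900 > 3.5200)

Compute the expected value for each distribution:

X ~ Binomial(n=8, p=0.44):
E[X] = 3.5200

Y ~ Binomial(n=9, p=0.61):
E[Y] = 5.4900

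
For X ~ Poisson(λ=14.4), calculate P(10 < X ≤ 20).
0.788989

We have X ~ Poisson(λ=14.4).

To find P(10 < X ≤ 20), we use:
P(10 < X ≤ 20) = P(X ≤ 20) - P(X ≤ 10)
                 = F(20) - F(10)
                 = 0.939649 - 0.150660
                 = 0.788989

So there's approximately a 78.9% chance that X falls in this range.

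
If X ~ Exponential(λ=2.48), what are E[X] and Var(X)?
E[X] = 0.4032, Var(X) = 0.1626

We have X ~ Exponential(λ=2.48).

For an Exponential distribution with λ=2.48:

Expected value:
E[X] = 0.4032

Variance:
Var(X) = 0.1626

Standard deviation:
σ = √Var(X) = 0.4032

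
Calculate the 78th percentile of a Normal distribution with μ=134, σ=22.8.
151.6060

We have X ~ Normal(μ=134, σ=22.8).

We want to find x such that P(X ≤ x) = 0.78.

This is the 78th percentile, which means 78% of values fall below this point.

Using the inverse CDF (quantile function):
x = F⁻¹(0.78) = 151.6060

Verification: P(X ≤ 151.6060) = 0.78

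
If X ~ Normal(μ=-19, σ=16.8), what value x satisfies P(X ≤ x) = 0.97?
12.5973

We have X ~ Normal(μ=-19, σ=16.8).

We want to find x such that P(X ≤ x) = 0.97.

This is the 97th percentile, which means 97% of values fall below this point.

Using the inverse CDF (quantile function):
x = F⁻¹(0.97) = 12.5973

Verification: P(X ≤ 12.5973) = 0.97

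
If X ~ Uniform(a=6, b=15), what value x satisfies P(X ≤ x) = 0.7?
12.3000

We have X ~ Uniform(a=6, b=15).

We want to find x such that P(X ≤ x) = 0.7.

This is the 70th percentile, which means 70% of values fall below this point.

Using the inverse CDF (quantile function):
x = F⁻¹(0.7) = 12.3000

Verification: P(X ≤ 12.3000) = 0.7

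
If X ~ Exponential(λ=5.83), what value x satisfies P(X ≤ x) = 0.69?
0.2009

We have X ~ Exponential(λ=5.83).

We want to find x such that P(X ≤ x) = 0.69.

This is the 69th percentile, which means 69% of values fall below this point.

Using the inverse CDF (quantile function):
x = F⁻¹(0.69) = 0.2009

Verification: P(X ≤ 0.2009) = 0.69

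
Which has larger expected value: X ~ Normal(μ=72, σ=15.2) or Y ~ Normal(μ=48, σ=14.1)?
X has larger mean (72.0000 > 48.0000)

Compute the expected value for each distribution:

X ~ Normal(μ=72, σ=15.2):
E[X] = 72.0000

Y ~ Normal(μ=48, σ=14.1):
E[Y] = 48.0000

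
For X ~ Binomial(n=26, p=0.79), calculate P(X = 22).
0.162673

We have X ~ Binomial(n=26, p=0.79).

For a Binomial distribution, the PMF gives us the probability of each outcome.

Using the PMF formula:
P(X = 22) = 0.162673

Rounded to 4 decimal places: 0.1627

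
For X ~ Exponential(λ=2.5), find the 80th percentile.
0.6438

We have X ~ Exponential(λ=2.5).

We want to find x such that P(X ≤ x) = 0.8.

This is the 80th percentile, which means 80% of values fall below this point.

Using the inverse CDF (quantile function):
x = F⁻¹(0.8) = 0.6438

Verification: P(X ≤ 0.6438) = 0.8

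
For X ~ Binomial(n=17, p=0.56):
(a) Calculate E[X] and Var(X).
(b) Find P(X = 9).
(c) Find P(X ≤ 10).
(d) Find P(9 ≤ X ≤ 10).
(a) E[X] = 9.5200, Var(X) = 4.1888
(b) P(X = 9) = 0.184969
(c) P(X ≤ 10) = 0.680457
(d) P(9 ≤ X ≤ 10) = 0.373301

We have X ~ Binomial(n=17, p=0.56).

(a) Moments:
E[X] = 9.5200
Var(X) = 4.1888
σ = √Var(X) = 2.0467

(b) Point probability using PMF:
P(X = 9) = 0.184969

(c) Cumulative probability using CDF:
P(X ≤ 10) = F(10) = 0.680457

(d) Range probability:
P(9 ≤ X ≤ 10) = P(X ≤ 10) - P(X ≤ 8)
                   = F(10) - F(8)
                   = 0.680457 - 0.307156
                   = 0.373301

This means approximately 37.3% of outcomes fall in the interval [9, 10].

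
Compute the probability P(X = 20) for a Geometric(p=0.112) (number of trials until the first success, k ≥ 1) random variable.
0.011724

We have X ~ Geometric(p=0.112) (number of trials until the first success, k ≥ 1).

For a Geometric distribution, the PMF gives us the probability of each outcome.

Using the PMF formula:
P(X = 20) = 0.011724

Rounded to 4 decimal places: 0.0117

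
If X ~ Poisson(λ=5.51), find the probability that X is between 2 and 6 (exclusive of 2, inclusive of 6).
0.596704

We have X ~ Poisson(λ=5.51).

To find P(2 < X ≤ 6), we use:
P(2 < X ≤ 6) = P(X ≤ 6) - P(X ≤ 2)
                 = F(6) - F(2)
                 = 0.684464 - 0.087760
                 = 0.596704

So there's approximately a 59.7% chance that X falls in this range.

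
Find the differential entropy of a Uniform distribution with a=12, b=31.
2.9444 nats

We have X ~ Uniform(a=12, b=31).

The differential entropy measures the uncertainty or information content of the distribution.

For a Uniform distribution with a=12, b=31:
h(X) = 2.9444 nats

(In bits, this would be 4.2479 bits.)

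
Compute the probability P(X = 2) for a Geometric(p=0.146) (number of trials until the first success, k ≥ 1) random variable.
0.124684

We have X ~ Geometric(p=0.146) (number of trials until the first success, k ≥ 1).

For a Geometric distribution, the PMF gives us the probability of each outcome.

Using the PMF formula:
P(X = 2) = 0.124684

Rounded to 4 decimal places: 0.1247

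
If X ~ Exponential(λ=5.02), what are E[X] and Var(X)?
E[X] = 0.1992, Var(X) = 0.0397

We have X ~ Exponential(λ=5.02).

For an Exponential distribution with λ=5.02:

Expected value:
E[X] = 0.1992

Variance:
Var(X) = 0.0397

Standard deviation:
σ = √Var(X) = 0.1992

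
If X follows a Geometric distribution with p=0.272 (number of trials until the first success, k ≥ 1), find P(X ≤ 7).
0.891627

We have X ~ Geometric(p=0.272) (number of trials until the first success, k ≥ 1).

The CDF gives us P(X ≤ k).

Using the CDF:
P(X ≤ 7) = 0.891627

This means there's approximately a 89.2% chance that X is at most 7.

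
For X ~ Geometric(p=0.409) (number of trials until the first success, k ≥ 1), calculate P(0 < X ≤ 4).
0.878003

We have X ~ Geometric(p=0.409) (number of trials until the first success, k ≥ 1).

To find P(0 < X ≤ 4), we use:
P(0 < X ≤ 4) = P(X ≤ 4) - P(X ≤ 0)
                 = F(4) - F(0)
                 = 0.878003 - 0.000000
                 = 0.878003

So there's approximately a 87.8% chance that X falls in this range.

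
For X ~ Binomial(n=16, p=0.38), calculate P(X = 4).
0.122435

We have X ~ Binomial(n=16, p=0.38).

For a Binomial distribution, the PMF gives us the probability of each outcome.

Using the PMF formula:
P(X = 4) = 0.122435

Rounded to 4 decimal places: 0.1224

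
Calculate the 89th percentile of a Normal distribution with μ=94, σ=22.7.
121.8422

We have X ~ Normal(μ=94, σ=22.7).

We want to find x such that P(X ≤ x) = 0.89.

This is the 89th percentile, which means 89% of values fall below this point.

Using the inverse CDF (quantile function):
x = F⁻¹(0.89) = 121.8422

Verification: P(X ≤ 121.8422) = 0.89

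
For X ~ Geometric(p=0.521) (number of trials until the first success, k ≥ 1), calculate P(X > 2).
0.229441

We have X ~ Geometric(p=0.521) (number of trials until the first success, k ≥ 1).

P(X > 2) = 1 - P(X ≤ 2)
                = 1 - F(2)
                = 1 - 0.770559
                = 0.229441

So there's approximately a 22.9% chance that X exceeds 2.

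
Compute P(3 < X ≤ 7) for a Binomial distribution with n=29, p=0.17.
0.644822

We have X ~ Binomial(n=29, p=0.17).

To find P(3 < X ≤ 7), we use:
P(3 < X ≤ 7) = P(X ≤ 7) - P(X ≤ 3)
                 = F(7) - F(3)
                 = 0.894009 - 0.249187
                 = 0.644822

So there's approximately a 64.5% chance that X falls in this range.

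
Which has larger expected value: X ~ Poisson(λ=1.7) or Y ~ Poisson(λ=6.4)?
Y has larger mean (6.4000 > 1.7000)

Compute the expected value for each distribution:

X ~ Poisson(λ=1.7):
E[X] = 1.7000

Y ~ Poisson(λ=6.4):
E[Y] = 6.4000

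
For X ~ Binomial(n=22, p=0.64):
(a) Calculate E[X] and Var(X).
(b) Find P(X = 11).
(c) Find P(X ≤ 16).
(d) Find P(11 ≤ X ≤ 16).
(a) E[X] = 14.0800, Var(X) = 5.0688
(b) P(X = 11) = 0.068511
(c) P(X ≤ 16) = 0.859758
(d) P(11 ≤ X ≤ 16) = 0.801458

We have X ~ Binomial(n=22, p=0.64).

(a) Moments:
E[X] = 14.0800
Var(X) = 5.0688
σ = √Var(X) = 2.2514

(b) Point probability using PMF:
P(X = 11) = 0.068511

(c) Cumulative probability using CDF:
P(X ≤ 16) = F(16) = 0.859758

(d) Range probability:
P(11 ≤ X ≤ 16) = P(X ≤ 16) - P(X ≤ 10)
                   = F(16) - F(10)
                   = 0.859758 - 0.058300
                   = 0.801458

This means approximately 80.1% of outcomes fall in the interval [11, 16].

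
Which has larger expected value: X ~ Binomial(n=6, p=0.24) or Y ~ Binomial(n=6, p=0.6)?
Y has larger mean (3.6000 > 1.4400)

Compute the expected value for each distribution:

X ~ Binomial(n=6, p=0.24):
E[X] = 1.4400

Y ~ Binomial(n=6, p=0.6):
E[Y] = 3.6000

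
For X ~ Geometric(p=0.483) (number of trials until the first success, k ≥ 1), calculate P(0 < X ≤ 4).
0.928557

We have X ~ Geometric(p=0.483) (number of trials until the first success, k ≥ 1).

To find P(0 < X ≤ 4), we use:
P(0 < X ≤ 4) = P(X ≤ 4) - P(X ≤ 0)
                 = F(4) - F(0)
                 = 0.928557 - 0.000000
                 = 0.928557

So there's approximately a 92.9% chance that X falls in this range.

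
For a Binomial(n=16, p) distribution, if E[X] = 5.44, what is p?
p = 0.34

For a Binomial(n, p) distribution:
E[X] = n × p

Given n = 16 and E[X] = 5.44:
5.44 = 16 × p
p = 5.44 / 16 = 0.34

Verification: Binomial(16, 0.34) has E[X] = 5.44 ✓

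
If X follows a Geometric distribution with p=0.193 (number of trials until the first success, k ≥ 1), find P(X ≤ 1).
0.193000

We have X ~ Geometric(p=0.193) (number of trials until the first success, k ≥ 1).

The CDF gives us P(X ≤ k).

Using the CDF:
P(X ≤ 1) = 0.193000

This means there's approximately a 19.3% chance that X is at most 1.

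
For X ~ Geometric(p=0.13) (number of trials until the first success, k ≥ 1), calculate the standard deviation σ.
7.1749

We have X ~ Geometric(p=0.13) (number of trials until the first success, k ≥ 1).

For a Geometric distribution with p=0.13 (number of trials until the first success, k ≥ 1):
σ = √Var(X) = 7.1749

The standard deviation is the square root of the variance.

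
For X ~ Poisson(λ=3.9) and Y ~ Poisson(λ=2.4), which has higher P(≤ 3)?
Y has higher probability (P(Y ≤ 3) = 0.7787 > P(X ≤ 3) = 0.4532)

Compute P(≤ 3) for each distribution:

X ~ Poisson(λ=3.9):
P(X ≤ 3) = 0.4532

Y ~ Poisson(λ=2.4):
P(Y ≤ 3) = 0.7787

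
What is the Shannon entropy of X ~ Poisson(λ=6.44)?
2.3359 nats

We have X ~ Poisson(λ=6.44).

The Shannon entropy measures the uncertainty or information content of the distribution.

For a Poisson distribution with λ=6.44:
H(X) = 2.3359 nats

(In bits, this would be 3.3700 bits.)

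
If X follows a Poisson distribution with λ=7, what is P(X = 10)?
0.070983

We have X ~ Poisson(λ=7).

For a Poisson distribution, the PMF gives us the probability of each outcome.

Using the PMF formula:
P(X = 10) = 0.070983

Rounded to 4 decimal places: 0.0710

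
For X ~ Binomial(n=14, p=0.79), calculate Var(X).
2.3226

We have X ~ Binomial(n=14, p=0.79).

For a Binomial distribution with n=14, p=0.79:
Var(X) = 2.3226

The variance measures the spread of the distribution around the mean.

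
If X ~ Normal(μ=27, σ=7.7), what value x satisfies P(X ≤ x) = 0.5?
27.0000

We have X ~ Normal(μ=27, σ=7.7).

We want to find x such that P(X ≤ x) = 0.5.

This is the 50th percentile, which means 50% of values fall below this point.

Using the inverse CDF (quantile function):
x = F⁻¹(0.5) = 27.0000

Verification: P(X ≤ 27.0000) = 0.5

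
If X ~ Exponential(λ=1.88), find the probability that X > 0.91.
0.180721

We have X ~ Exponential(λ=1.88).

P(X > 0.91) = 1 - P(X ≤ 0.91)
                = 1 - F(0.91)
                = 1 - 0.819279
                = 0.180721

So there's approximately a 18.1% chance that X exceeds 0.91.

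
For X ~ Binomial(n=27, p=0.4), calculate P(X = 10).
0.149735

We have X ~ Binomial(n=27, p=0.4).

For a Binomial distribution, the PMF gives us the probability of each outcome.

Using the PMF formula:
P(X = 10) = 0.149735

Rounded to 4 decimal places: 0.1497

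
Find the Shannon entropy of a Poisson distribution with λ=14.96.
2.7659 nats

We have X ~ Poisson(λ=14.96).

The Shannon entropy measures the uncertainty or information content of the distribution.

For a Poisson distribution with λ=14.96:
H(X) = 2.7659 nats

(In bits, this would be 3.9903 bits.)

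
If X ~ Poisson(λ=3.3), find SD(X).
1.8166

We have X ~ Poisson(λ=3.3).

For a Poisson distribution with λ=3.3:
σ = √Var(X) = 1.8166

The standard deviation is the square root of the variance.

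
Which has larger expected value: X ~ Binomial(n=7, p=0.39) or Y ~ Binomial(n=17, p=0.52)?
Y has larger mean (8.8400 > 2.7300)

Compute the expected value for each distribution:

X ~ Binomial(n=7, p=0.39):
E[X] = 2.7300

Y ~ Binomial(n=17, p=0.52):
E[Y] = 8.8400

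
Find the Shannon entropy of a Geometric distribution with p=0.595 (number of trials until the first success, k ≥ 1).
1.1344 nats

We have X ~ Geometric(p=0.595) (number of trials until the first success, k ≥ 1).

The Shannon entropy measures the uncertainty or information content of the distribution.

For a Geometric distribution with p=0.595 (number of trials until the first success, k ≥ 1):
H(X) = 1.1344 nats

(In bits, this would be 1.6366 bits.)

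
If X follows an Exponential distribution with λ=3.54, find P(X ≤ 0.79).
0.938983

We have X ~ Exponential(λ=3.54).

The CDF gives us P(X ≤ k).

Using the CDF:
P(X ≤ 0.79) = 0.938983

This means there's approximately a 93.9% chance that X is at most 0.79.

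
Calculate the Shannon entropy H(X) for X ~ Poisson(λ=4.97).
2.2012 nats

We have X ~ Poisson(λ=4.97).

The Shannon entropy measures the uncertainty or information content of the distribution.

For a Poisson distribution with λ=4.97:
H(X) = 2.2012 nats

(In bits, this would be 3.1757 bits.)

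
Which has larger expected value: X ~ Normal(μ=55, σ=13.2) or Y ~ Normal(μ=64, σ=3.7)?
Y has larger mean (64.0000 > 55.0000)

Compute the expected value for each distribution:

X ~ Normal(μ=55, σ=13.2):
E[X] = 55.0000

Y ~ Normal(μ=64, σ=3.7):
E[Y] = 64.0000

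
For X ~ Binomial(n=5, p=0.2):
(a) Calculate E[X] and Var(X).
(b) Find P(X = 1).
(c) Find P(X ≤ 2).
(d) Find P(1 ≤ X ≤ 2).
(a) E[X] = 1.0000, Var(X) = 0.8000
(b) P(X = 1) = 0.409600
(c) P(X ≤ 2) = 0.942080
(d) P(1 ≤ X ≤ 2) = 0.614400

We have X ~ Binomial(n=5, p=0.2).

(a) Moments:
E[X] = 1.0000
Var(X) = 0.8000
σ = √Var(X) = 0.8944

(b) Point probability using PMF:
P(X = 1) = 0.409600

(c) Cumulative probability using CDF:
P(X ≤ 2) = F(2) = 0.942080

(d) Range probability:
P(1 ≤ X ≤ 2) = P(X ≤ 2) - P(X ≤ 0)
                   = F(2) - F(0)
                   = 0.942080 - 0.327680
                   = 0.614400

This means approximately 61.4% of outcomes fall in the interval [1, 2].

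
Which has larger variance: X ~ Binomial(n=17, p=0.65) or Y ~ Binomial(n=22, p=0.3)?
Y has larger variance (4.6200 > 3.8675)

Compute the variance for each distribution:

X ~ Binomial(n=17, p=0.65):
Var(X) = 3.8675

Y ~ Binomial(n=22, p=0.3):
Var(Y) = 4.6200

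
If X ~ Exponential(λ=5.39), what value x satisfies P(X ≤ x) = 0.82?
0.3181

We have X ~ Exponential(λ=5.39).

We want to find x such that P(X ≤ x) = 0.82.

This is the 82nd percentile, which means 82% of values fall below this point.

Using the inverse CDF (quantile function):
x = F⁻¹(0.82) = 0.3181

Verification: P(X ≤ 0.3181) = 0.82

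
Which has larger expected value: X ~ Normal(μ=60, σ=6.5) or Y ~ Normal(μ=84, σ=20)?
Y has larger mean (84.0000 > 60.0000)

Compute the expected value for each distribution:

X ~ Normal(μ=60, σ=6.5):
E[X] = 60.0000

Y ~ Normal(μ=84, σ=20):
E[Y] = 84.0000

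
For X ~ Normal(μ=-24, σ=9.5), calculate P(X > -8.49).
0.051273

We have X ~ Normal(μ=-24, σ=9.5).

P(X > -8.49) = 1 - P(X ≤ -8.49)
                = 1 - F(-8.49)
                = 1 - 0.948727
                = 0.051273

So there's approximately a 5.1% chance that X exceeds -8.49.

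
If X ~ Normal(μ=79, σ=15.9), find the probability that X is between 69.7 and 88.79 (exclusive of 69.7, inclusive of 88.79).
0.451656

We have X ~ Normal(μ=79, σ=15.9).

To find P(69.7 < X ≤ 88.79), we use:
P(69.7 < X ≤ 88.79) = P(X ≤ 88.79) - P(X ≤ 69.7)
                 = F(88.79) - F(69.7)
                 = 0.730961 - 0.279306
                 = 0.451656

So there's approximately a 45.2% chance that X falls in this range.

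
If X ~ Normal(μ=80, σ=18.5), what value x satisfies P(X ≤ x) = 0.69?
89.1732

We have X ~ Normal(μ=80, σ=18.5).

We want to find x such that P(X ≤ x) = 0.69.

This is the 69th percentile, which means 69% of values fall below this point.

Using the inverse CDF (quantile function):
x = F⁻¹(0.69) = 89.1732

Verification: P(X ≤ 89.1732) = 0.69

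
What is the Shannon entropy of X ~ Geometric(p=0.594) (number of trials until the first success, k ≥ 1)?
1.1370 nats

We have X ~ Geometric(p=0.594) (number of trials until the first success, k ≥ 1).

The Shannon entropy measures the uncertainty or information content of the distribution.

For a Geometric distribution with p=0.594 (number of trials until the first success, k ≥ 1):
H(X) = 1.1370 nats

(In bits, this would be 1.6403 bits.)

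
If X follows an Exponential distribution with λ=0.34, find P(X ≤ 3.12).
0.653821

We have X ~ Exponential(λ=0.34).

The CDF gives us P(X ≤ k).

Using the CDF:
P(X ≤ 3.12) = 0.653821

This means there's approximately a 65.4% chance that X is at most 3.12.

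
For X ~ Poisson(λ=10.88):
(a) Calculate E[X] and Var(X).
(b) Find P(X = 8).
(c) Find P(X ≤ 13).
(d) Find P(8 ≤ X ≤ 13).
(a) E[X] = 10.8800, Var(X) = 10.8800
(b) P(X = 8) = 0.091704
(c) P(X ≤ 13) = 0.792279
(d) P(8 ≤ X ≤ 13) = 0.641168

We have X ~ Poisson(λ=10.88).

(a) Moments:
E[X] = 10.8800
Var(X) = 10.8800
σ = √Var(X) = 3.2985

(b) Point probability using PMF:
P(X = 8) = 0.091704

(c) Cumulative probability using CDF:
P(X ≤ 13) = F(13) = 0.792279

(d) Range probability:
P(8 ≤ X ≤ 13) = P(X ≤ 13) - P(X ≤ 7)
                   = F(13) - F(7)
                   = 0.792279 - 0.151111
                   = 0.641168

This means approximately 64.1% of outcomes fall in the interval [8, 13].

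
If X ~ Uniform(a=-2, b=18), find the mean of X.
8.0000

We have X ~ Uniform(a=-2, b=18).

For a Uniform distribution with a=-2, b=18:
E[X] = 8.0000

This is the expected (average) value of X.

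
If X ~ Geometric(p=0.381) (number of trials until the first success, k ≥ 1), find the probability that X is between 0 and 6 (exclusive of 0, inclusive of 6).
0.943747

We have X ~ Geometric(p=0.381) (number of trials until the first success, k ≥ 1).

To find P(0 < X ≤ 6), we use:
P(0 < X ≤ 6) = P(X ≤ 6) - P(X ≤ 0)
                 = F(6) - F(0)
                 = 0.943747 - 0.000000
                 = 0.943747

So there's approximately a 94.4% chance that X falls in this range.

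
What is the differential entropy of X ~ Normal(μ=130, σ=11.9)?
3.8955 nats

We have X ~ Normal(μ=130, σ=11.9).

The differential entropy measures the uncertainty or information content of the distribution.

For a Normal distribution with μ=130, σ=11.9:
h(X) = 3.8955 nats

(In bits, this would be 5.6200 bits.)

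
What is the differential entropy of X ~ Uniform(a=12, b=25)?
2.5649 nats

We have X ~ Uniform(a=12, b=25).

The differential entropy measures the uncertainty or information content of the distribution.

For a Uniform distribution with a=12, b=25:
h(X) = 2.5649 nats

(In bits, this would be 3.7004 bits.)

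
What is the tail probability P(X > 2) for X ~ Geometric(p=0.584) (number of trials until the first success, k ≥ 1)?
0.173056

We have X ~ Geometric(p=0.584) (number of trials until the first success, k ≥ 1).

P(X > 2) = 1 - P(X ≤ 2)
                = 1 - F(2)
                = 1 - 0.826944
                = 0.173056

So there's approximately a 17.3% chance that X exceeds 2.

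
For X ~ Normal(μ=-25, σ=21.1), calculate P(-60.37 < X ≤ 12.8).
0.916552

We have X ~ Normal(μ=-25, σ=21.1).

To find P(-60.37 < X ≤ 12.8), we use:
P(-60.37 < X ≤ 12.8) = P(X ≤ 12.8) - P(X ≤ -60.37)
                 = F(12.8) - F(-60.37)
                 = 0.963391 - 0.046839
                 = 0.916552

So there's approximately a 91.7% chance that X falls in this range.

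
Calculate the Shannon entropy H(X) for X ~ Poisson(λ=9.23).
2.5206 nats

We have X ~ Poisson(λ=9.23).

The Shannon entropy measures the uncertainty or information content of the distribution.

For a Poisson distribution with λ=9.23:
H(X) = 2.5206 nats

(In bits, this would be 3.6364 bits.)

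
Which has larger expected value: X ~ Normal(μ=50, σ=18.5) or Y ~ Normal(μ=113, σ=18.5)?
Y has larger mean (113.0000 > 50.0000)

Compute the expected value for each distribution:

X ~ Normal(μ=50, σ=18.5):
E[X] = 50.0000

Y ~ Normal(μ=113, σ=18.5):
E[Y] = 113.0000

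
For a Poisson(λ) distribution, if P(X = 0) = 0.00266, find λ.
λ = 5.9294

For a Poisson(λ) distribution, the PMF at 0 is:
P(X = 0) = λ^0 e^(-λ) / 0! = e^(-λ)

Given P(X = 0) = 0.00266:
e^(-λ) = 0.00266
-λ = ln(0.00266)
λ = -ln(0.00266) = 5.9294

Verification: e^(-5.9294) = 0.00266 ✓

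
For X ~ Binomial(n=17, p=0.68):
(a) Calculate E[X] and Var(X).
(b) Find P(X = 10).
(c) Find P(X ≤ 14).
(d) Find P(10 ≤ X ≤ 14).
(a) E[X] = 11.5600, Var(X) = 3.6992
(b) P(X = 10) = 0.141258
(c) P(X ≤ 14) = 0.944406
(d) P(10 ≤ X ≤ 14) = 0.801829

We have X ~ Binomial(n=17, p=0.68).

(a) Moments:
E[X] = 11.5600
Var(X) = 3.6992
σ = √Var(X) = 1.9233

(b) Point probability using PMF:
P(X = 10) = 0.141258

(c) Cumulative probability using CDF:
P(X ≤ 14) = F(14) = 0.944406

(d) Range probability:
P(10 ≤ X ≤ 14) = P(X ≤ 14) - P(X ≤ 9)
                   = F(14) - F(9)
                   = 0.944406 - 0.142578
                   = 0.801829

This means approximately 80.2% of outcomes fall in the interval [10, 14].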